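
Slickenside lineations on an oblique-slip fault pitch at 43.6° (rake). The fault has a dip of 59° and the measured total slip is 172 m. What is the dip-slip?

119 m

dip-slip = net slip × sin(rake) = 172 m × sin(43.6°) = 119 m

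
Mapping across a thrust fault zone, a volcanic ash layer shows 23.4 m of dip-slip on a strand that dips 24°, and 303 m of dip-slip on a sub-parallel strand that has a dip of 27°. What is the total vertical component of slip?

throw_A = 23.4 × sin(24°) = 9.518 m
throw_B = 303 × sin(27°) = 137.6 m
total = 9.518 + 137.6 = 147 m

147 m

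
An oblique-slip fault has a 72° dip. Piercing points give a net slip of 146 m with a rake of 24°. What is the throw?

dip-slip = net slip × sin(rake) = 146 m × sin(24°) = 59.38 m
throw = dip-slip × sin(dip) = 59.38 × sin(72°) = 56.5 m

56.5 m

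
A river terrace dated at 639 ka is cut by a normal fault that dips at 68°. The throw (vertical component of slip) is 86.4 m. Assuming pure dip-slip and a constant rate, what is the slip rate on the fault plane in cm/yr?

dip-slip = throw / sin(dip) = 86.4 m / sin(68°) = 93.19 m
rate = 93.19 m / 639 ka = 0.000146 m/yr = 0.0146 cm/yr

0.0146 cm/yr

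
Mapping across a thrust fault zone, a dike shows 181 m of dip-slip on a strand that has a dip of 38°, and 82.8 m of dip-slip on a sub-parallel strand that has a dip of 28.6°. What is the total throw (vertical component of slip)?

151 m

throw_A = 181 × sin(38°) = 111.4 m
throw_B = 82.8 × sin(28.6°) = 39.64 m
total = 111.4 + 39.64 = 151 m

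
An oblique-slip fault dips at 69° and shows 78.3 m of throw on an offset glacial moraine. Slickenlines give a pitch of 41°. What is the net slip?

dip-slip = throw / sin(dip) = 78.3 / sin(69°) = 83.87 m
net slip = dip-slip / sin(rake) = 83.87 / sin(41°) = 128 m

128 m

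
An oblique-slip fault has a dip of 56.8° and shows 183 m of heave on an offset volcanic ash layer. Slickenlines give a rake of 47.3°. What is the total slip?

455 m

dip-slip = heave / cos(dip) = 183 / cos(56.8°) = 334.2 m
net slip = dip-slip / sin(rake) = 334.2 / sin(47.3°) = 455 m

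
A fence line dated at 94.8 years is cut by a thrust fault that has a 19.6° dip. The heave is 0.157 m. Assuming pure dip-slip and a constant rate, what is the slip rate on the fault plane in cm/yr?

dip-slip = heave / cos(dip) = 0.157 m / cos(19.6°) = 0.1667 m
rate = 0.1667 m / 94.8 years = 0.00176 m/yr = 0.176 cm/yr

0.176 cm/yr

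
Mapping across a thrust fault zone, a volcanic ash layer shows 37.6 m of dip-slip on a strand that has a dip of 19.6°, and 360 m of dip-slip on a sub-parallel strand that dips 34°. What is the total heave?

heave_A = 37.6 × cos(19.6°) = 35.42 m
heave_B = 360 × cos(34°) = 298.5 m
total = 35.42 + 298.5 = 334 m

334 m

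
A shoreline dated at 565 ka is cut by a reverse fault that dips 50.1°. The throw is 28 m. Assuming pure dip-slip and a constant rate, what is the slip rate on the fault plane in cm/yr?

dip-slip = throw / sin(dip) = 28 m / sin(50.1°) = 36.50 m
rate = 36.50 m / 565 ka = 0.0000646 m/yr = 0.00646 cm/yr

0.00646 cm/yr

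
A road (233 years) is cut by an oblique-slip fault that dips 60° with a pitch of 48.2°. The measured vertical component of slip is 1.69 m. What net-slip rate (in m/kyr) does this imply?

11.2 m/kyr

dip-slip = throw / sin(dip) = 1.69 / sin(60°) = 1.951 m
net slip = dip-slip / sin(rake) = 1.951 / sin(48.2°) = 2.618 m
rate = 2.618 m / 233 years = 0.0112 m/yr = 11.2 m/kyr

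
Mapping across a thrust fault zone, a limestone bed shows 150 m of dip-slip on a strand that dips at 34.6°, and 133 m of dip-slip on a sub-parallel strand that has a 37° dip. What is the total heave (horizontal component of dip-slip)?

heave_A = 150 × cos(34.6°) = 123.5 m
heave_B = 133 × cos(37°) = 106.2 m
total = 123.5 + 106.2 = 230 m

230 m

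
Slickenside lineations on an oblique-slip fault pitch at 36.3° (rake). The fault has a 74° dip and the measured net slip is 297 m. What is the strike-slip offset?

strike-slip = net slip × cos(rake) = 297 m × cos(36.3°) = 239 m

239 m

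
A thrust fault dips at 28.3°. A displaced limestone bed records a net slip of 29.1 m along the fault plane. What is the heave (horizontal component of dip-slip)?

heave = dip-slip × cos(dip) = 29.1 m × cos(28.3°) = 25.6 m

25.6 m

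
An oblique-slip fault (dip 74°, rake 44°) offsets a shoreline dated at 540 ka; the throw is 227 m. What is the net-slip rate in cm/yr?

dip-slip = throw / sin(dip) = 227 / sin(74°) = 236.1 m
net slip = dip-slip / sin(rake) = 236.1 / sin(44°) = 339.9 m
rate = 339.9 m / 540 ka = 0.000630 m/yr = 0.0630 cm/yr

0.0630 cm/yr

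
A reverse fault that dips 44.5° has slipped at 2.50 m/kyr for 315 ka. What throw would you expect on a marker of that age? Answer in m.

dip-slip = rate × time = 2.50 m/kyr × 315 ka = 787.5 m
throw = dip-slip × sin(dip) = 787.5 × sin(44.5°) = 552 m

552 m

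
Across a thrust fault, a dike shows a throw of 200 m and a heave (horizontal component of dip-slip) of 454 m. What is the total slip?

496 m

net slip = √(throw² + heave²) = √(200² + 454²) = 496 m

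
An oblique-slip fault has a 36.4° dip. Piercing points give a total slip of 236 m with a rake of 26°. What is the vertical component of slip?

dip-slip = net slip × sin(rake) = 236 m × sin(26°) = 103.5 m
throw = dip-slip × sin(dip) = 103.5 × sin(36.4°) = 61.4 m

61.4 m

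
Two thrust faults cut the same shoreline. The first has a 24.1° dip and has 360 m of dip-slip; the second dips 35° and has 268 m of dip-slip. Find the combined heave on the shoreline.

548 m

heave_A = 360 × cos(24.1°) = 328.6 m
heave_B = 268 × cos(35°) = 219.5 m
total = 328.6 + 219.5 = 548 m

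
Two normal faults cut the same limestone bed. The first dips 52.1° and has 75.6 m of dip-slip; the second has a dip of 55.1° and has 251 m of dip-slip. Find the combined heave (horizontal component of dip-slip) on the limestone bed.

190 m

heave_A = 75.6 × cos(52.1°) = 46.44 m
heave_B = 251 × cos(55.1°) = 143.6 m
total = 46.44 + 143.6 = 190 m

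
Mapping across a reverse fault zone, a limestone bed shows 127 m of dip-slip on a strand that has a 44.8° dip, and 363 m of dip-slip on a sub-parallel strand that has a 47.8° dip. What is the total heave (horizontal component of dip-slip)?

334 m

heave_A = 127 × cos(44.8°) = 90.12 m
heave_B = 363 × cos(47.8°) = 243.8 m
total = 90.12 + 243.8 = 334 m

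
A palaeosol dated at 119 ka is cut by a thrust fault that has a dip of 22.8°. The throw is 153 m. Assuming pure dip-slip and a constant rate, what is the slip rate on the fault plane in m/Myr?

3320 m/Myr

dip-slip = throw / sin(dip) = 153 m / sin(22.8°) = 394.8 m
rate = 394.8 m / 119 ka = 0.00332 m/yr = 3320 m/Myr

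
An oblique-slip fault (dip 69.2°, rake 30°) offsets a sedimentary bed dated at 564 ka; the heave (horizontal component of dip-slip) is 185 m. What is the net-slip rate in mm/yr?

dip-slip = heave / cos(dip) = 185 / cos(69.2°) = 521 m
net slip = dip-slip / sin(rake) = 521 / sin(30°) = 1042 m
rate = 1042 m / 564 ka = 0.00185 m/yr = 1.85 mm/yr

1.85 mm/yr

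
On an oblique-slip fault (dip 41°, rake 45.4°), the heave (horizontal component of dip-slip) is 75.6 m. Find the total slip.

141 m

dip-slip = heave / cos(dip) = 75.6 / cos(41°) = 100.2 m
net slip = dip-slip / sin(rake) = 100.2 / sin(45.4°) = 141 m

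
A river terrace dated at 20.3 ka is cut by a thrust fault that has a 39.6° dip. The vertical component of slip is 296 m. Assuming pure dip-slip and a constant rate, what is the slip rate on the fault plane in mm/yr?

22.9 mm/yr

dip-slip = throw / sin(dip) = 296 m / sin(39.6°) = 464.4 m
rate = 464.4 m / 20.3 ka = 0.0229 m/yr = 22.9 mm/yr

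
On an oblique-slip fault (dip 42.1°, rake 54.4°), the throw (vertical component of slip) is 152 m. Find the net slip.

279 m

dip-slip = throw / sin(dip) = 152 / sin(42.1°) = 226.7 m
net slip = dip-slip / sin(rake) = 226.7 / sin(54.4°) = 279 m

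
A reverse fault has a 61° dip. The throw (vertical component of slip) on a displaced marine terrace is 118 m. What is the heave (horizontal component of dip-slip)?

heave = throw / tan(dip) = 118 / tan(61°) = 65.4 m

65.4 m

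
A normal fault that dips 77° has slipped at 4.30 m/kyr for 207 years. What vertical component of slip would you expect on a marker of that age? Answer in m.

0.867 m

dip-slip = rate × time = 4.30 m/kyr × 207 years = 0.8901 m
throw = dip-slip × sin(dip) = 0.8901 × sin(77°) = 0.867 m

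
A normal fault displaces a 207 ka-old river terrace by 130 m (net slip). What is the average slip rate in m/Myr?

628 m/Myr

rate = 130 m / 207 ka = 0.000628 m/yr = 628 m/Myr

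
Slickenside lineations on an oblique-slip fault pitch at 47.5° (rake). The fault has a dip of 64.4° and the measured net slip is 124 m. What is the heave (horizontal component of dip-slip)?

39.5 m

dip-slip = net slip × sin(rake) = 124 m × sin(47.5°) = 91.42 m
heave = dip-slip × cos(dip) = 91.42 × cos(64.4°) = 39.5 m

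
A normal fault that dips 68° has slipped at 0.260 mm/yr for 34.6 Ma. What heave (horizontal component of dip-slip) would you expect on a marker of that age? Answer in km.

dip-slip = rate × time = 0.260 mm/yr × 34.6 Ma = 8996 m
heave = dip-slip × cos(dip) = 8996 × cos(68°) = 3370 m = 3.37 km

3.37 km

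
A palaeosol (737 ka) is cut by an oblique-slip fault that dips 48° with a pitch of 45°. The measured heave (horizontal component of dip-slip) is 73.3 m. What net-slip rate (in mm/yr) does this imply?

0.210 mm/yr

dip-slip = heave / cos(dip) = 73.3 / cos(48°) = 109.5 m
net slip = dip-slip / sin(rake) = 109.5 / sin(45°) = 154.9 m
rate = 154.9 m / 737 ka = 0.000210 m/yr = 0.210 mm/yr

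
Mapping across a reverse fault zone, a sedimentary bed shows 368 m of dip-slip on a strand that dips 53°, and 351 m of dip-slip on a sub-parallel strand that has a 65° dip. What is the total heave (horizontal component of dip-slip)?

heave_A = 368 × cos(53°) = 221.5 m
heave_B = 351 × cos(65°) = 148.3 m
total = 221.5 + 148.3 = 370 m

370 m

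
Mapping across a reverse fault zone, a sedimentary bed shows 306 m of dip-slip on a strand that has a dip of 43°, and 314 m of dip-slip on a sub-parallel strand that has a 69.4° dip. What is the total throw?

503 m

throw_A = 306 × sin(43°) = 208.7 m
throw_B = 314 × sin(69.4°) = 293.9 m
total = 208.7 + 293.9 = 503 m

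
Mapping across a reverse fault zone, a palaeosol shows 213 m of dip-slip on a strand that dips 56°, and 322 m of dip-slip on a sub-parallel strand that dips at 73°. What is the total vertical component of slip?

throw_A = 213 × sin(56°) = 176.6 m
throw_B = 322 × sin(73°) = 307.9 m
total = 176.6 + 307.9 = 485 m

485 m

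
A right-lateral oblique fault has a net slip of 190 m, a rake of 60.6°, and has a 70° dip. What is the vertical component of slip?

156 m

dip-slip = net slip × sin(rake) = 190 m × sin(60.6°) = 165.5 m
throw = dip-slip × sin(dip) = 165.5 × sin(70°) = 156 m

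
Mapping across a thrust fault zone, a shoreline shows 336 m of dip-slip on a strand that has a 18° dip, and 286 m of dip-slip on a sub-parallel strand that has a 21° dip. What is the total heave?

587 m

heave_A = 336 × cos(18°) = 319.6 m
heave_B = 286 × cos(21°) = 267 m
total = 319.6 + 267 = 587 m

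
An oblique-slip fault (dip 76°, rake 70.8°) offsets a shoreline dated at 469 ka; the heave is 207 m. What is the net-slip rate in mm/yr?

1.93 mm/yr

dip-slip = heave / cos(dip) = 207 / cos(76°) = 855.6 m
net slip = dip-slip / sin(rake) = 855.6 / sin(70.8°) = 906 m
rate = 906 m / 469 ka = 0.00193 m/yr = 1.93 mm/yr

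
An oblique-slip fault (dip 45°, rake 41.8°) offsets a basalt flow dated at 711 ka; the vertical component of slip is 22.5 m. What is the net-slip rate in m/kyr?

0.0671 m/kyr

dip-slip = throw / sin(dip) = 22.5 / sin(45°) = 31.82 m
net slip = dip-slip / sin(rake) = 31.82 / sin(41.8°) = 47.74 m
rate = 47.74 m / 711 ka = 0.0000671 m/yr = 0.0671 m/kyr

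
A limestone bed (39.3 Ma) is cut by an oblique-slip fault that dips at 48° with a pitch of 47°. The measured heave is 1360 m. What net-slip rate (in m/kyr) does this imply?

dip-slip = heave / cos(dip) = 1360 / cos(48°) = 2032 m
net slip = dip-slip / sin(rake) = 2032 / sin(47°) = 2779 m
rate = 2779 m / 39.3 Ma = 0.0000707 m/yr = 0.0707 m/kyr

0.0707 m/kyr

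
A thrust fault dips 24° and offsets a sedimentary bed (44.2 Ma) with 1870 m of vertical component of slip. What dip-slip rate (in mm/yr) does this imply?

dip-slip = throw / sin(dip) = 1870 m / sin(24°) = 4598 m
rate = 4598 m / 44.2 Ma = 0.000104 m/yr = 0.104 mm/yr

0.104 mm/yr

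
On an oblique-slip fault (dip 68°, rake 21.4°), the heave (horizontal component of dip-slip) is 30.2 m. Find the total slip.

221 m

dip-slip = heave / cos(dip) = 30.2 / cos(68°) = 80.62 m
net slip = dip-slip / sin(rake) = 80.62 / sin(21.4°) = 221 m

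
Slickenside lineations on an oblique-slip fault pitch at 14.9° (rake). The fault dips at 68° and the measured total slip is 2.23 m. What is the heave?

0.215 m

dip-slip = net slip × sin(rake) = 2.23 m × sin(14.9°) = 0.5734 m
heave = dip-slip × cos(dip) = 0.5734 × cos(68°) = 0.215 m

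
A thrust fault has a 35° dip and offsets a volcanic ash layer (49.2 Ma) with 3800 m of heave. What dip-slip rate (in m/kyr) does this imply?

dip-slip = heave / cos(dip) = 3800 m / cos(35°) = 4639 m
rate = 4639 m / 49.2 Ma = 0.0000943 m/yr = 0.0943 m/kyr

0.0943 m/kyr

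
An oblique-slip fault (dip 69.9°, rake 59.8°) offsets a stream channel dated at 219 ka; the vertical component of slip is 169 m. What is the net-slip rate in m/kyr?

dip-slip = throw / sin(dip) = 169 / sin(69.9°) = 180 m
net slip = dip-slip / sin(rake) = 180 / sin(59.8°) = 208.2 m
rate = 208.2 m / 219 ka = 0.000951 m/yr = 0.951 m/kyr

0.951 m/kyr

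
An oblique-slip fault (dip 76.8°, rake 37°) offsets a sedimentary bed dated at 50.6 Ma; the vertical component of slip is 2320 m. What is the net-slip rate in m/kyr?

0.0783 m/kyr

dip-slip = throw / sin(dip) = 2320 / sin(76.8°) = 2383 m
net slip = dip-slip / sin(rake) = 2383 / sin(37°) = 3960 m
rate = 3960 m / 50.6 Ma = 0.0000783 m/yr = 0.0783 m/kyr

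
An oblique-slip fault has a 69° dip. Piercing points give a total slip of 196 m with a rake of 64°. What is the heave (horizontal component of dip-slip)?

dip-slip = net slip × sin(rake) = 196 m × sin(64°) = 176.2 m
heave = dip-slip × cos(dip) = 176.2 × cos(69°) = 63.1 m

63.1 m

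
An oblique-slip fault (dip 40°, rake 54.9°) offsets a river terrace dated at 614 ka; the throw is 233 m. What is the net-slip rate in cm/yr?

dip-slip = throw / sin(dip) = 233 / sin(40°) = 362.5 m
net slip = dip-slip / sin(rake) = 362.5 / sin(54.9°) = 443.1 m
rate = 443.1 m / 614 ka = 0.000722 m/yr = 0.0722 cm/yr

0.0722 cm/yr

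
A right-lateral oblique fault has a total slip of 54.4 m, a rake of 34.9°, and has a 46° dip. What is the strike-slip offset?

strike-slip = net slip × cos(rake) = 54.4 m × cos(34.9°) = 44.6 m

44.6 m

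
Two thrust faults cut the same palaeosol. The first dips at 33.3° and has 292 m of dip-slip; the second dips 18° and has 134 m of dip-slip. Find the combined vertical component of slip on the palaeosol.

202 m

throw_A = 292 × sin(33.3°) = 160.3 m
throw_B = 134 × sin(18°) = 41.41 m
total = 160.3 + 41.41 = 202 m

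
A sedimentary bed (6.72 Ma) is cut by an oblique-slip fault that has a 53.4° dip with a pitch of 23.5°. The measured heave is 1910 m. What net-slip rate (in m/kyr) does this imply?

dip-slip = heave / cos(dip) = 1910 / cos(53.4°) = 3203 m
net slip = dip-slip / sin(rake) = 3203 / sin(23.5°) = 8034 m
rate = 8034 m / 6.72 Ma = 0.00120 m/yr = 1.20 m/kyr

1.20 m/kyr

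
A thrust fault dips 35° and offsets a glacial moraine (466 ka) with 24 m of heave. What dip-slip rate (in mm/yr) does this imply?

dip-slip = heave / cos(dip) = 24 m / cos(35°) = 29.30 m
rate = 29.30 m / 466 ka = 0.0000629 m/yr = 0.0629 mm/yr

0.0629 mm/yr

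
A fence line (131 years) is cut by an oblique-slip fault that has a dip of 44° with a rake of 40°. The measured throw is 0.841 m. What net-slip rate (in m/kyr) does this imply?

dip-slip = throw / sin(dip) = 0.841 / sin(44°) = 1.211 m
net slip = dip-slip / sin(rake) = 1.211 / sin(40°) = 1.883 m
rate = 1.883 m / 131 years = 0.0144 m/yr = 14.4 m/kyr

14.4 m/kyr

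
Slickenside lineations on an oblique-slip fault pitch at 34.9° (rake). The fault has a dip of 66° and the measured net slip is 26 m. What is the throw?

13.6 m

dip-slip = net slip × sin(rake) = 26 m × sin(34.9°) = 14.88 m
throw = dip-slip × sin(dip) = 14.88 × sin(66°) = 13.6 m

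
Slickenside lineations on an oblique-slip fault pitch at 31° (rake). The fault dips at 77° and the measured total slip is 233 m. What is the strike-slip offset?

200 m

strike-slip = net slip × cos(rake) = 233 m × cos(31°) = 200 m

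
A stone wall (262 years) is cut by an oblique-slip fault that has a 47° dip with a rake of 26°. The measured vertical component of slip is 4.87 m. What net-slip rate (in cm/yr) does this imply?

5.80 cm/yr

dip-slip = throw / sin(dip) = 4.87 / sin(47°) = 6.659 m
net slip = dip-slip / sin(rake) = 6.659 / sin(26°) = 15.19 m
rate = 15.19 m / 262 years = 0.0580 m/yr = 5.80 cm/yr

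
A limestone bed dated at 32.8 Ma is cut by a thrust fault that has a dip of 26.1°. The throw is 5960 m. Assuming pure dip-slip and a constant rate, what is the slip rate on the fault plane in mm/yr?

dip-slip = throw / sin(dip) = 5960 m / sin(26.1°) = 13550 m
rate = 13550 m / 32.8 Ma = 0.000413 m/yr = 0.413 mm/yr

0.413 mm/yr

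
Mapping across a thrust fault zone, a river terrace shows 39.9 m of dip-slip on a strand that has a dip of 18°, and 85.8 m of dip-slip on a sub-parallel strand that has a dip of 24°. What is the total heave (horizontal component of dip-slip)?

heave_A = 39.9 × cos(18°) = 37.95 m
heave_B = 85.8 × cos(24°) = 78.38 m
total = 37.95 + 78.38 = 116 m

116 m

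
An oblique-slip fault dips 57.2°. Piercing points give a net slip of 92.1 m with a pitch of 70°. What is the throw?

72.7 m

dip-slip = net slip × sin(rake) = 92.1 m × sin(70°) = 86.55 m
throw = dip-slip × sin(dip) = 86.55 × sin(57.2°) = 72.7 m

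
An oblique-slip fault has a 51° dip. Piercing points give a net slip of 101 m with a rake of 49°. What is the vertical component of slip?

59.2 m

dip-slip = net slip × sin(rake) = 101 m × sin(49°) = 76.23 m
throw = dip-slip × sin(dip) = 76.23 × sin(51°) = 59.2 m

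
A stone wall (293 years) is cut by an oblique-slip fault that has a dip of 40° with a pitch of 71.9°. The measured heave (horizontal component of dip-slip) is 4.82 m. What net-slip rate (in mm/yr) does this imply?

dip-slip = heave / cos(dip) = 4.82 / cos(40°) = 6.292 m
net slip = dip-slip / sin(rake) = 6.292 / sin(71.9°) = 6.620 m
rate = 6.620 m / 293 years = 0.0226 m/yr = 22.6 mm/yr

22.6 mm/yr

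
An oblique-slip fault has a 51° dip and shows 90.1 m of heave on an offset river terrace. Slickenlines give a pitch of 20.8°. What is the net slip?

dip-slip = heave / cos(dip) = 90.1 / cos(51°) = 143.2 m
net slip = dip-slip / sin(rake) = 143.2 / sin(20.8°) = 403 m

403 m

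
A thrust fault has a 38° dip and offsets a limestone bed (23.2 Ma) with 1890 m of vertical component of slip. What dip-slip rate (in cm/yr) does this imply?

0.0132 cm/yr

dip-slip = throw / sin(dip) = 1890 m / sin(38°) = 3070 m
rate = 3070 m / 23.2 Ma = 0.000132 m/yr = 0.0132 cm/yr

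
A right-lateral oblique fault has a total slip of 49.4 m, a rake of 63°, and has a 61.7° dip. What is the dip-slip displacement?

44 m

dip-slip = net slip × sin(rake) = 49.4 m × sin(63°) = 44 m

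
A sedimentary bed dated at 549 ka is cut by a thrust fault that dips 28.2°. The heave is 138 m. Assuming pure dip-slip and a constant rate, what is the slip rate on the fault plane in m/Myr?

285 m/Myr

dip-slip = heave / cos(dip) = 138 m / cos(28.2°) = 156.6 m
rate = 156.6 m / 549 ka = 0.000285 m/yr = 285 m/Myr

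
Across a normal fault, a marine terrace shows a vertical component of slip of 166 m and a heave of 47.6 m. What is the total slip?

173 m

net slip = √(throw² + heave²) = √(166² + 47.6²) = 173 m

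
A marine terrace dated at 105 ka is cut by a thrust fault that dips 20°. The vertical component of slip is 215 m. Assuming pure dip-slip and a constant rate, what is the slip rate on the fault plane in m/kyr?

dip-slip = throw / sin(dip) = 215 m / sin(20°) = 628.6 m
rate = 628.6 m / 105 ka = 0.00599 m/yr = 5.99 m/kyr

5.99 m/kyr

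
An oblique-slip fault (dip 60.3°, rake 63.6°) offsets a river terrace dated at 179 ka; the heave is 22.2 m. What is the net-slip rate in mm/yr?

0.279 mm/yr

dip-slip = heave / cos(dip) = 22.2 / cos(60.3°) = 44.81 m
net slip = dip-slip / sin(rake) = 44.81 / sin(63.6°) = 50.02 m
rate = 50.02 m / 179 ka = 0.000279 m/yr = 0.279 mm/yr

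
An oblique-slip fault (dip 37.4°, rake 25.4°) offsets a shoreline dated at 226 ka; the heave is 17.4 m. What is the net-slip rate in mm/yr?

0.226 mm/yr

dip-slip = heave / cos(dip) = 17.4 / cos(37.4°) = 21.90 m
net slip = dip-slip / sin(rake) = 21.90 / sin(25.4°) = 51.06 m
rate = 51.06 m / 226 ka = 0.000226 m/yr = 0.226 mm/yr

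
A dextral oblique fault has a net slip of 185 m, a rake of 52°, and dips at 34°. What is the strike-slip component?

strike-slip = net slip × cos(rake) = 185 m × cos(52°) = 114 m

114 m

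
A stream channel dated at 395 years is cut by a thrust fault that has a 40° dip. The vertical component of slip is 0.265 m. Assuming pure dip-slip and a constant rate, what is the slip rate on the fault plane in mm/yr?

1.04 mm/yr

dip-slip = throw / sin(dip) = 0.265 m / sin(40°) = 0.4123 m
rate = 0.4123 m / 395 years = 0.00104 m/yr = 1.04 mm/yr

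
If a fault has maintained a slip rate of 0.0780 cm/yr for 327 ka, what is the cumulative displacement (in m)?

255 m

slip = rate × time = 0.0780 cm/yr × 327 ka = 255 m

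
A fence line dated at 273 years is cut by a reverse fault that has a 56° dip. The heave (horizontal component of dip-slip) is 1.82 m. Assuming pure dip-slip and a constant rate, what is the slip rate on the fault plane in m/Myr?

dip-slip = heave / cos(dip) = 1.82 m / cos(56°) = 3.255 m
rate = 3.255 m / 273 years = 0.0119 m/yr = 11900 m/Myr

11900 m/Myr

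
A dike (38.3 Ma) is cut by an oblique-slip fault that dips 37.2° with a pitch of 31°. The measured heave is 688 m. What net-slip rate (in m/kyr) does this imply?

0.0438 m/kyr

dip-slip = heave / cos(dip) = 688 / cos(37.2°) = 863.7 m
net slip = dip-slip / sin(rake) = 863.7 / sin(31°) = 1677 m
rate = 1677 m / 38.3 Ma = 0.0000438 m/yr = 0.0438 m/kyr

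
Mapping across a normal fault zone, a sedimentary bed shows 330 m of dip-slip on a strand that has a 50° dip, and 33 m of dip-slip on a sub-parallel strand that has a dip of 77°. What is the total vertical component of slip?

285 m

throw_A = 330 × sin(50°) = 252.8 m
throw_B = 33 × sin(77°) = 32.15 m
total = 252.8 + 32.15 = 285 m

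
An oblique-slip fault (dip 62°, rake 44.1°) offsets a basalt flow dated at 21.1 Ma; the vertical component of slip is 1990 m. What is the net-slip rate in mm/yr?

0.153 mm/yr

dip-slip = throw / sin(dip) = 1990 / sin(62°) = 2254 m
net slip = dip-slip / sin(rake) = 2254 / sin(44.1°) = 3239 m
rate = 3239 m / 21.1 Ma = 0.000153 m/yr = 0.153 mm/yr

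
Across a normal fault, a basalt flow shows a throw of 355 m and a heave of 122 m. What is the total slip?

375 m

net slip = √(throw² + heave²) = √(355² + 122²) = 375 m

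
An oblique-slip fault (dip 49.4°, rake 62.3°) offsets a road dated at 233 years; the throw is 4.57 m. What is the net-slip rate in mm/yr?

dip-slip = throw / sin(dip) = 4.57 / sin(49.4°) = 6.019 m
net slip = dip-slip / sin(rake) = 6.019 / sin(62.3°) = 6.798 m
rate = 6.798 m / 233 years = 0.0292 m/yr = 29.2 mm/yr

29.2 mm/yr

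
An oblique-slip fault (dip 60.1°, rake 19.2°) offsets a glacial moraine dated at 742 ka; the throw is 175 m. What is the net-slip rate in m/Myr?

dip-slip = throw / sin(dip) = 175 / sin(60.1°) = 201.9 m
net slip = dip-slip / sin(rake) = 201.9 / sin(19.2°) = 613.8 m
rate = 613.8 m / 742 ka = 0.000827 m/yr = 827 m/Myr

827 m/Myr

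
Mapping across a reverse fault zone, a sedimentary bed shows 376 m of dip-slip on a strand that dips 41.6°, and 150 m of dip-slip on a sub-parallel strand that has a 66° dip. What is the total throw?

throw_A = 376 × sin(41.6°) = 249.6 m
throw_B = 150 × sin(66°) = 137 m
total = 249.6 + 137 = 387 m

387 m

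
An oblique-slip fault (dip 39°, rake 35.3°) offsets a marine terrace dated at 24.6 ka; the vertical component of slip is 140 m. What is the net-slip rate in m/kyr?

dip-slip = throw / sin(dip) = 140 / sin(39°) = 222.5 m
net slip = dip-slip / sin(rake) = 222.5 / sin(35.3°) = 385 m
rate = 385 m / 24.6 ka = 0.0156 m/yr = 15.6 m/kyr

15.6 m/kyr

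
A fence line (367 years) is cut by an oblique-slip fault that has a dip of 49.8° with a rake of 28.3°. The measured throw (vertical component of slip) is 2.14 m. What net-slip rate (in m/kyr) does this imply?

16.1 m/kyr

dip-slip = throw / sin(dip) = 2.14 / sin(49.8°) = 2.802 m
net slip = dip-slip / sin(rake) = 2.802 / sin(28.3°) = 5.910 m
rate = 5.910 m / 367 years = 0.0161 m/yr = 16.1 m/kyr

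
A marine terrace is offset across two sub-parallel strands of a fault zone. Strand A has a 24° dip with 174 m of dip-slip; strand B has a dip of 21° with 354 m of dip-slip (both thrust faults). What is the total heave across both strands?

489 m

heave_A = 174 × cos(24°) = 159 m
heave_B = 354 × cos(21°) = 330.5 m
total = 159 + 330.5 = 489 m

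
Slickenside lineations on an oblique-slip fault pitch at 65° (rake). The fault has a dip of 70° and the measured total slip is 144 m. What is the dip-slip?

131 m

dip-slip = net slip × sin(rake) = 144 m × sin(65°) = 131 m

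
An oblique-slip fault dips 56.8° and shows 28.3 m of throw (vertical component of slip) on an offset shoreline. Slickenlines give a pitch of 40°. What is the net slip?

dip-slip = throw / sin(dip) = 28.3 / sin(56.8°) = 33.82 m
net slip = dip-slip / sin(rake) = 33.82 / sin(40°) = 52.6 m

52.6 m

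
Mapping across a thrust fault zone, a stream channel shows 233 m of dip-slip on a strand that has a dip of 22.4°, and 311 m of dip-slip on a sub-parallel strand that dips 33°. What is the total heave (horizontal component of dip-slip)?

476 m

heave_A = 233 × cos(22.4°) = 215.4 m
heave_B = 311 × cos(33°) = 260.8 m
total = 215.4 + 260.8 = 476 m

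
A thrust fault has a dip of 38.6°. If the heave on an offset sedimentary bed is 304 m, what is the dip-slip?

389 m

dip-slip = heave / cos(dip) = 304 / cos(38.6°) = 389 m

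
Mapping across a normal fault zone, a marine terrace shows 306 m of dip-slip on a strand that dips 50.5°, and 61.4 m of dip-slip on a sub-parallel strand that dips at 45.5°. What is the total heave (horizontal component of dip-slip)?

238 m

heave_A = 306 × cos(50.5°) = 194.6 m
heave_B = 61.4 × cos(45.5°) = 43.04 m
total = 194.6 + 43.04 = 238 m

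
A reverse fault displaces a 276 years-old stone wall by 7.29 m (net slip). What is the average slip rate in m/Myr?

rate = 7.29 m / 276 years = 0.0264 m/yr = 26400 m/Myr

26400 m/Myr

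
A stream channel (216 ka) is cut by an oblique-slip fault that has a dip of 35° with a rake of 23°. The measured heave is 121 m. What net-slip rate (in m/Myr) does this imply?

1750 m/Myr

dip-slip = heave / cos(dip) = 121 / cos(35°) = 147.7 m
net slip = dip-slip / sin(rake) = 147.7 / sin(23°) = 378 m
rate = 378 m / 216 ka = 0.00175 m/yr = 1750 m/Myr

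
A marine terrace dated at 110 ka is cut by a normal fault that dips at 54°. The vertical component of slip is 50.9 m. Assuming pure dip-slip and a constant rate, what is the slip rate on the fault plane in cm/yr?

0.0572 cm/yr

dip-slip = throw / sin(dip) = 50.9 m / sin(54°) = 62.92 m
rate = 62.92 m / 110 ka = 0.000572 m/yr = 0.0572 cm/yr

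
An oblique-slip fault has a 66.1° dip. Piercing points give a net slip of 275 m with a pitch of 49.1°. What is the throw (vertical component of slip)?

dip-slip = net slip × sin(rake) = 275 m × sin(49.1°) = 207.9 m
throw = dip-slip × sin(dip) = 207.9 × sin(66.1°) = 190 m

190 m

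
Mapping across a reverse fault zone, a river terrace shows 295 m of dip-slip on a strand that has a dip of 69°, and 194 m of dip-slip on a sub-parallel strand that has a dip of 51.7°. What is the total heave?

heave_A = 295 × cos(69°) = 105.7 m
heave_B = 194 × cos(51.7°) = 120.2 m
total = 105.7 + 120.2 = 226 m

226 m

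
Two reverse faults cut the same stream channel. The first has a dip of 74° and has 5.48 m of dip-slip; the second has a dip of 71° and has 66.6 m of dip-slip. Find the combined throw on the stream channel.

throw_A = 5.48 × sin(74°) = 5.268 m
throw_B = 66.6 × sin(71°) = 62.97 m
total = 5.268 + 62.97 = 68.2 m

68.2 m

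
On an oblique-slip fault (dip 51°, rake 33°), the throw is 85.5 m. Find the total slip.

dip-slip = throw / sin(dip) = 85.5 / sin(51°) = 110 m
net slip = dip-slip / sin(rake) = 110 / sin(33°) = 202 m

202 m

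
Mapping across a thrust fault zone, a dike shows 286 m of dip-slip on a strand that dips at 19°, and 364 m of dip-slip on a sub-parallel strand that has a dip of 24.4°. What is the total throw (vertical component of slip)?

throw_A = 286 × sin(19°) = 93.11 m
throw_B = 364 × sin(24.4°) = 150.4 m
total = 93.11 + 150.4 = 243 m

243 m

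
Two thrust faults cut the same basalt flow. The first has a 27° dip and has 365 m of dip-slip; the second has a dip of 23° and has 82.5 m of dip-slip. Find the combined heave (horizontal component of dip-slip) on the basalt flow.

heave_A = 365 × cos(27°) = 325.2 m
heave_B = 82.5 × cos(23°) = 75.94 m
total = 325.2 + 75.94 = 401 m

401 m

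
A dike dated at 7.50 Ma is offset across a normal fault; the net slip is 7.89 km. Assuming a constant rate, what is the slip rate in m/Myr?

rate = 7.89 km / 7.50 Ma = 0.00105 m/yr = 1050 m/Myr

1050 m/Myr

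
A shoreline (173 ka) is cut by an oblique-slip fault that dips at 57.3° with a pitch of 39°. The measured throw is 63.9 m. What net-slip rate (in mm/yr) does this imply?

0.697 mm/yr

dip-slip = throw / sin(dip) = 63.9 / sin(57.3°) = 75.93 m
net slip = dip-slip / sin(rake) = 75.93 / sin(39°) = 120.7 m
rate = 120.7 m / 173 ka = 0.000697 m/yr = 0.697 mm/yr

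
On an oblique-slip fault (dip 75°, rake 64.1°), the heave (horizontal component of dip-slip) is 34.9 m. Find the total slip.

150 m

dip-slip = heave / cos(dip) = 34.9 / cos(75°) = 134.8 m
net slip = dip-slip / sin(rake) = 134.8 / sin(64.1°) = 150 m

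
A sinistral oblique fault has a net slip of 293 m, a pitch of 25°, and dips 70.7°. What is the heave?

dip-slip = net slip × sin(rake) = 293 m × sin(25°) = 123.8 m
heave = dip-slip × cos(dip) = 123.8 × cos(70.7°) = 40.9 m

40.9 m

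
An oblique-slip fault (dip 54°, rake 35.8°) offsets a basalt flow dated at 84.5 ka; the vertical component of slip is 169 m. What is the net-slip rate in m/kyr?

4.23 m/kyr

dip-slip = throw / sin(dip) = 169 / sin(54°) = 208.9 m
net slip = dip-slip / sin(rake) = 208.9 / sin(35.8°) = 357.1 m
rate = 357.1 m / 84.5 ka = 0.00423 m/yr = 4.23 m/kyr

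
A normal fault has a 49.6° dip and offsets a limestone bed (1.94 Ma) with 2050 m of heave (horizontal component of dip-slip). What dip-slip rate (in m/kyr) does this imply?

dip-slip = heave / cos(dip) = 2050 m / cos(49.6°) = 3163 m
rate = 3163 m / 1.94 Ma = 0.00163 m/yr = 1.63 m/kyr

1.63 m/kyr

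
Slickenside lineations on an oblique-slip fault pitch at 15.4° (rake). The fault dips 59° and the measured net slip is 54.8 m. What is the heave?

7.50 m

dip-slip = net slip × sin(rake) = 54.8 m × sin(15.4°) = 14.55 m
heave = dip-slip × cos(dip) = 14.55 × cos(59°) = 7.50 m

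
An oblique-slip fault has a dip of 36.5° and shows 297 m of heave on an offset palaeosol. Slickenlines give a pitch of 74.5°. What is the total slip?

dip-slip = heave / cos(dip) = 297 / cos(36.5°) = 369.5 m
net slip = dip-slip / sin(rake) = 369.5 / sin(74.5°) = 383 m

383 m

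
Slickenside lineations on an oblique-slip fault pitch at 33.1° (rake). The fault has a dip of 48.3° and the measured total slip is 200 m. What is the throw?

81.5 m

dip-slip = net slip × sin(rake) = 200 m × sin(33.1°) = 109.2 m
throw = dip-slip × sin(dip) = 109.2 × sin(48.3°) = 81.5 m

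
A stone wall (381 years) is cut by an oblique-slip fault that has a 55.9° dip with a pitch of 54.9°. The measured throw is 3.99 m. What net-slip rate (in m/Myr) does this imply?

dip-slip = throw / sin(dip) = 3.99 / sin(55.9°) = 4.818 m
net slip = dip-slip / sin(rake) = 4.818 / sin(54.9°) = 5.889 m
rate = 5.889 m / 381 years = 0.0155 m/yr = 15500 m/Myr

15500 m/Myr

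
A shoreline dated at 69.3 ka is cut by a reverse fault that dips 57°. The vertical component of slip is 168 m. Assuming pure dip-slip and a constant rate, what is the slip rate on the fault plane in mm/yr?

2.89 mm/yr

dip-slip = throw / sin(dip) = 168 m / sin(57°) = 200.3 m
rate = 200.3 m / 69.3 ka = 0.00289 m/yr = 2.89 mm/yr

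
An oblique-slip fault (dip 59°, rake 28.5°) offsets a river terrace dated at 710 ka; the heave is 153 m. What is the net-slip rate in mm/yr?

dip-slip = heave / cos(dip) = 153 / cos(59°) = 297.1 m
net slip = dip-slip / sin(rake) = 297.1 / sin(28.5°) = 622.6 m
rate = 622.6 m / 710 ka = 0.000877 m/yr = 0.877 mm/yr

0.877 mm/yr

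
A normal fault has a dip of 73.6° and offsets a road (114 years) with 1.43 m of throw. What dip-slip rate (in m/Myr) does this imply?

13100 m/Myr

dip-slip = throw / sin(dip) = 1.43 m / sin(73.6°) = 1.491 m
rate = 1.491 m / 114 years = 0.0131 m/yr = 13100 m/Myr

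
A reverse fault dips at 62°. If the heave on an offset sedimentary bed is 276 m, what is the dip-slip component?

dip-slip = heave / cos(dip) = 276 / cos(62°) = 588 m

588 m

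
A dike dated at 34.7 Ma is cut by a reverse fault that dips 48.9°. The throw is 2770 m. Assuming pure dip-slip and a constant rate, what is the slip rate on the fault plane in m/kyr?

dip-slip = throw / sin(dip) = 2770 m / sin(48.9°) = 3676 m
rate = 3676 m / 34.7 Ma = 0.000106 m/yr = 0.106 m/kyr

0.106 m/kyr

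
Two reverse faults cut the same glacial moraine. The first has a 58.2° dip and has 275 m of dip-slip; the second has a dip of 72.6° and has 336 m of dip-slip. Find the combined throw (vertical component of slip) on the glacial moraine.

554 m

throw_A = 275 × sin(58.2°) = 233.7 m
throw_B = 336 × sin(72.6°) = 320.6 m
total = 233.7 + 320.6 = 554 m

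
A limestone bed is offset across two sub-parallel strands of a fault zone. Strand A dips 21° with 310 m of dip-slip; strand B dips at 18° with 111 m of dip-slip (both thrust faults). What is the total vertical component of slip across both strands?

145 m

throw_A = 310 × sin(21°) = 111.1 m
throw_B = 111 × sin(18°) = 34.30 m
total = 111.1 + 34.30 = 145 m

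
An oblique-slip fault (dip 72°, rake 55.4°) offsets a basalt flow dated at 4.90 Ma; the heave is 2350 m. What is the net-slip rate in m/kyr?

dip-slip = heave / cos(dip) = 2350 / cos(72°) = 7605 m
net slip = dip-slip / sin(rake) = 7605 / sin(55.4°) = 9239 m
rate = 9239 m / 4.90 Ma = 0.00189 m/yr = 1.89 m/kyr

1.89 m/kyr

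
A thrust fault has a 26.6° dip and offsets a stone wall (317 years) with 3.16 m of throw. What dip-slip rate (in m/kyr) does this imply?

22.3 m/kyr

dip-slip = throw / sin(dip) = 3.16 m / sin(26.6°) = 7.057 m
rate = 7.057 m / 317 years = 0.0223 m/yr = 22.3 m/kyr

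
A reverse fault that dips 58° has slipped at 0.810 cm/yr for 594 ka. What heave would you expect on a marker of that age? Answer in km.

2.55 km

dip-slip = rate × time = 0.810 cm/yr × 594 ka = 4811 m
heave = dip-slip × cos(dip) = 4811 × cos(58°) = 2550 m = 2.55 km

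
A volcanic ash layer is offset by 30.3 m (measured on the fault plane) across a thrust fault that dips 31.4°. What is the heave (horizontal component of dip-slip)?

heave = dip-slip × cos(dip) = 30.3 m × cos(31.4°) = 25.9 m

25.9 m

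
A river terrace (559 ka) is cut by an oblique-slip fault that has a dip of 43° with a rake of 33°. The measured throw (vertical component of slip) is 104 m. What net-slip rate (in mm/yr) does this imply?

0.501 mm/yr

dip-slip = throw / sin(dip) = 104 / sin(43°) = 152.5 m
net slip = dip-slip / sin(rake) = 152.5 / sin(33°) = 280 m
rate = 280 m / 559 ka = 0.000501 m/yr = 0.501 mm/yr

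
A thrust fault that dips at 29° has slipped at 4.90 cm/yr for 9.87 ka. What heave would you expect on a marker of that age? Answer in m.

423 m

dip-slip = rate × time = 4.90 cm/yr × 9.87 ka = 483.6 m
heave = dip-slip × cos(dip) = 483.6 × cos(29°) = 423 m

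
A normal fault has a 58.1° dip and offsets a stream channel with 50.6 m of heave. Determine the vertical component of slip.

throw = heave × tan(dip) = 50.6 × tan(58.1°) = 81.3 m

81.3 m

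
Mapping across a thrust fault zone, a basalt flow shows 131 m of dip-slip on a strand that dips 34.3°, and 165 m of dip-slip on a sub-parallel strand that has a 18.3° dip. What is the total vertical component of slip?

throw_A = 131 × sin(34.3°) = 73.82 m
throw_B = 165 × sin(18.3°) = 51.81 m
total = 73.82 + 51.81 = 126 m

126 m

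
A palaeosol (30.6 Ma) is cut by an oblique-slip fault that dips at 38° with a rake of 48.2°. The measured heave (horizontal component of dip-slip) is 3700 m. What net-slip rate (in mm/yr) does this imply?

dip-slip = heave / cos(dip) = 3700 / cos(38°) = 4695 m
net slip = dip-slip / sin(rake) = 4695 / sin(48.2°) = 6298 m
rate = 6298 m / 30.6 Ma = 0.000206 m/yr = 0.206 mm/yr

0.206 mm/yr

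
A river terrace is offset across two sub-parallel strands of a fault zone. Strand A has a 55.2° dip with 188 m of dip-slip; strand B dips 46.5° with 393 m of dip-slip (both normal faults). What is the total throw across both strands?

439 m

throw_A = 188 × sin(55.2°) = 154.4 m
throw_B = 393 × sin(46.5°) = 285.1 m
total = 154.4 + 285.1 = 439 m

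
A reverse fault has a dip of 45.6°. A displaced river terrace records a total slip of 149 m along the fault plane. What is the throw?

106 m

throw = dip-slip × sin(dip) = 149 m × sin(45.6°) = 106 m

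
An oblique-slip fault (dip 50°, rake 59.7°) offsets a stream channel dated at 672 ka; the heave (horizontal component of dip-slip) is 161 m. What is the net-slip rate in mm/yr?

dip-slip = heave / cos(dip) = 161 / cos(50°) = 250.5 m
net slip = dip-slip / sin(rake) = 250.5 / sin(59.7°) = 290.1 m
rate = 290.1 m / 672 ka = 0.000432 m/yr = 0.432 mm/yr

0.432 mm/yr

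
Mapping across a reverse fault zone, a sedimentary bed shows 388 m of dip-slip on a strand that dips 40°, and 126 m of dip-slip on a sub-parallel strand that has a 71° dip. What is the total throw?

throw_A = 388 × sin(40°) = 249.4 m
throw_B = 126 × sin(71°) = 119.1 m
total = 249.4 + 119.1 = 369 m

369 m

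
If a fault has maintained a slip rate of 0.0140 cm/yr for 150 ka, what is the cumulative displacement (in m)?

slip = rate × time = 0.0140 cm/yr × 150 ka = 21 m

21 m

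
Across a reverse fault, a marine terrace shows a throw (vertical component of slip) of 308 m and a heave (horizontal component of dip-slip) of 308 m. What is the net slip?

net slip = √(throw² + heave²) = √(308² + 308²) = 436 m

436 m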